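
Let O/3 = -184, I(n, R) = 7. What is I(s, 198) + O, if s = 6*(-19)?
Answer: -545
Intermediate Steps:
s = -114
O = -552 (O = 3*(-184) = -552)
I(s, 198) + O = 7 - 552 = -545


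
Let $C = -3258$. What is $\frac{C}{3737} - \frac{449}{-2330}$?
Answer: $- \frac{5913227}{8707210} \approx -0.67912$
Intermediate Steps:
$\frac{C}{3737} - \frac{449}{-2330} = - \frac{3258}{3737} - \frac{449}{-2330} = \left(-3258\right) \frac{1}{3737} - - \frac{449}{2330} = - \frac{3258}{3737} + \frac{449}{2330} = - \frac{5913227}{8707210}$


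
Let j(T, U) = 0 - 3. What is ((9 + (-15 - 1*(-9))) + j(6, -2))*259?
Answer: 0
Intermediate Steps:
j(T, U) = -3
((9 + (-15 - 1*(-9))) + j(6, -2))*259 = ((9 + (-15 - 1*(-9))) - 3)*259 = ((9 + (-15 + 9)) - 3)*259 = ((9 - 6) - 3)*259 = (3 - 3)*259 = 0*259 = 0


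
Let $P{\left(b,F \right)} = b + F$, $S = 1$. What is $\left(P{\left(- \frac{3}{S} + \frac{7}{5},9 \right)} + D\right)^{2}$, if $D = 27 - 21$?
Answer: $\frac{4489}{25} \approx 179.56$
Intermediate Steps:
$P{\left(b,F \right)} = F + b$
$D = 6$ ($D = 27 - 21 = 6$)
$\left(P{\left(- \frac{3}{S} + \frac{7}{5},9 \right)} + D\right)^{2} = \left(\left(9 + \left(- \frac{3}{1} + \frac{7}{5}\right)\right) + 6\right)^{2} = \left(\left(9 + \left(\left(-3\right) 1 + 7 \cdot \frac{1}{5}\right)\right) + 6\right)^{2} = \left(\left(9 + \left(-3 + \frac{7}{5}\right)\right) + 6\right)^{2} = \left(\left(9 - \frac{8}{5}\right) + 6\right)^{2} = \left(\frac{37}{5} + 6\right)^{2} = \left(\frac{67}{5}\right)^{2} = \frac{4489}{25}$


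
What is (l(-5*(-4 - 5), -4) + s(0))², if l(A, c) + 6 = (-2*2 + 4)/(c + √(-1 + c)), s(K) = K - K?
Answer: 36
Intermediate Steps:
s(K) = 0
l(A, c) = -6 (l(A, c) = -6 + (-2*2 + 4)/(c + √(-1 + c)) = -6 + (-4 + 4)/(c + √(-1 + c)) = -6 + 0/(c + √(-1 + c)) = -6 + 0 = -6)
(l(-5*(-4 - 5), -4) + s(0))² = (-6 + 0)² = (-6)² = 36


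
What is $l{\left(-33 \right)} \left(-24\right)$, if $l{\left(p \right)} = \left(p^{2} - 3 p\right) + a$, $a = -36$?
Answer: $-27648$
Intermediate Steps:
$l{\left(p \right)} = -36 + p^{2} - 3 p$ ($l{\left(p \right)} = \left(p^{2} - 3 p\right) - 36 = -36 + p^{2} - 3 p$)
$l{\left(-33 \right)} \left(-24\right) = \left(-36 + \left(-33\right)^{2} - -99\right) \left(-24\right) = \left(-36 + 1089 + 99\right) \left(-24\right) = 1152 \left(-24\right) = -27648$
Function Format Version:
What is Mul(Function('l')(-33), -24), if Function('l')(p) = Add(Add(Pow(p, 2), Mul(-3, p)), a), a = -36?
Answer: -27648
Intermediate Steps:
Function('l')(p) = Add(-36, Pow(p, 2), Mul(-3, p)) (Function('l')(p) = Add(Add(Pow(p, 2), Mul(-3, p)), -36) = Add(-36, Pow(p, 2), Mul(-3, p)))
Mul(Function('l')(-33), -24) = Mul(Add(-36, Pow(-33, 2), Mul(-3, -33)), -24) = Mul(Add(-36, 1089, 99), -24) = Mul(1152, -24) = -27648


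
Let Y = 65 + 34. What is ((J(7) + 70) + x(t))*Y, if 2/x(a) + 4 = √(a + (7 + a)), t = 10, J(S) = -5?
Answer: 6507 + 54*√3 ≈ 6600.5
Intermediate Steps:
x(a) = 2/(-4 + √(7 + 2*a)) (x(a) = 2/(-4 + √(a + (7 + a))) = 2/(-4 + √(7 + 2*a)))
Y = 99
((J(7) + 70) + x(t))*Y = ((-5 + 70) + 2/(-4 + √(7 + 2*10)))*99 = (65 + 2/(-4 + √(7 + 20)))*99 = (65 + 2/(-4 + √27))*99 = (65 + 2/(-4 + 3*√3))*99 = 6435 + 198/(-4 + 3*√3)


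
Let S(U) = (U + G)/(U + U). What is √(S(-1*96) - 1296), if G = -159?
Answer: 7*I*√1691/8 ≈ 35.982*I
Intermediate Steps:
S(U) = (-159 + U)/(2*U) (S(U) = (U - 159)/(U + U) = (-159 + U)/((2*U)) = (-159 + U)*(1/(2*U)) = (-159 + U)/(2*U))
√(S(-1*96) - 1296) = √((-159 - 1*96)/(2*((-1*96))) - 1296) = √((½)*(-159 - 96)/(-96) - 1296) = √((½)*(-1/96)*(-255) - 1296) = √(85/64 - 1296) = √(-82859/64) = 7*I*√1691/8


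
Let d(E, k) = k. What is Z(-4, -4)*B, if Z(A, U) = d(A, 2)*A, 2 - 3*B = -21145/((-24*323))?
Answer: 5641/2907 ≈ 1.9405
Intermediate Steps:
B = -5641/23256 (B = ⅔ - (-21145)/(3*((-24*323))) = ⅔ - (-21145)/(3*(-7752)) = ⅔ - (-21145)*(-1)/(3*7752) = ⅔ - ⅓*21145/7752 = ⅔ - 21145/23256 = -5641/23256 ≈ -0.24256)
Z(A, U) = 2*A
Z(-4, -4)*B = (2*(-4))*(-5641/23256) = -8*(-5641/23256) = 5641/2907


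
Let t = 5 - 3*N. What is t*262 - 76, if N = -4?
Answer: 4378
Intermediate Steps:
t = 17 (t = 5 - 3*(-4) = 5 + 12 = 17)
t*262 - 76 = 17*262 - 76 = 4454 - 76 = 4378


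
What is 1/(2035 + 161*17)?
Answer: 1/4772 ≈ 0.00020956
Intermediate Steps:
1/(2035 + 161*17) = 1/(2035 + 2737) = 1/4772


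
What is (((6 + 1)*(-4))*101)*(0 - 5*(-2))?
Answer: -28280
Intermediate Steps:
(((6 + 1)*(-4))*101)*(0 - 5*(-2)) = ((7*(-4))*101)*(0 + 10) = -28*101*10 = -2828*10 = -28280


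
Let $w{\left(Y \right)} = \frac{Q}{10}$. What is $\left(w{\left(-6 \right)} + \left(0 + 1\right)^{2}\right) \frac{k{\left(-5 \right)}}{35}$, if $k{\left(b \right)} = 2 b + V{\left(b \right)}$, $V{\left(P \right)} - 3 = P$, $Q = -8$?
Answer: $- \frac{12}{175} \approx -0.068571$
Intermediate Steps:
$V{\left(P \right)} = 3 + P$
$w{\left(Y \right)} = - \frac{4}{5}$ ($w{\left(Y \right)} = - \frac{8}{10} = \left(-8\right) \frac{1}{10} = - \frac{4}{5}$)
$k{\left(b \right)} = 3 + 3 b$ ($k{\left(b \right)} = 2 b + \left(3 + b\right) = 3 + 3 b$)
$\left(w{\left(-6 \right)} + \left(0 + 1\right)^{2}\right) \frac{k{\left(-5 \right)}}{35} = \left(- \frac{4}{5} + \left(0 + 1\right)^{2}\right) \frac{3 + 3 \left(-5\right)}{35} = \left(- \frac{4}{5} + 1^{2}\right) \left(3 - 15\right) \frac{1}{35} = \left(- \frac{4}{5} + 1\right) \left(\left(-12\right) \frac{1}{35}\right) = \frac{1}{5} \left(- \frac{12}{35}\right) = - \frac{12}{175}$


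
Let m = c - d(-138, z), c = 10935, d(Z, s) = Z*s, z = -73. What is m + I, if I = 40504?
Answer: 41365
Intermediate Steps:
m = 861 (m = 10935 - (-138)*(-73) = 10935 - 1*10074 = 10935 - 10074 = 861)
m + I = 861 + 40504 = 41365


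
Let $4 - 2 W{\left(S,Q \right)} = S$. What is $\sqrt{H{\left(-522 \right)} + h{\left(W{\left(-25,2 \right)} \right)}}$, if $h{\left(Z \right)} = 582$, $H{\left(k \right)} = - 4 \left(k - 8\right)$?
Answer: $\sqrt{2702} \approx 51.981$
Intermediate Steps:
$W{\left(S,Q \right)} = 2 - \frac{S}{2}$
$H{\left(k \right)} = 32 - 4 k$ ($H{\left(k \right)} = - 4 \left(-8 + k\right) = 32 - 4 k$)
$\sqrt{H{\left(-522 \right)} + h{\left(W{\left(-25,2 \right)} \right)}} = \sqrt{\left(32 - -2088\right) + 582} = \sqrt{\left(32 + 2088\right) + 582} = \sqrt{2120 + 582} = \sqrt{2702}$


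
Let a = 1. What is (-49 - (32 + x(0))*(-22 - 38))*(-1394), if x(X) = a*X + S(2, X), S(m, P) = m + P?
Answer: -2775454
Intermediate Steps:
S(m, P) = P + m
x(X) = 2 + 2*X (x(X) = 1*X + (X + 2) = X + (2 + X) = 2 + 2*X)
(-49 - (32 + x(0))*(-22 - 38))*(-1394) = (-49 - (32 + (2 + 2*0))*(-22 - 38))*(-1394) = (-49 - (32 + (2 + 0))*(-60))*(-1394) = (-49 - (32 + 2)*(-60))*(-1394) = (-49 - 34*(-60))*(-1394) = (-49 - 1*(-2040))*(-1394) = (-49 + 2040)*(-1394) = 1991*(-1394) = -2775454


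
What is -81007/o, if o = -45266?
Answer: 81007/45266 ≈ 1.7896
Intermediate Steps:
-81007/o = -81007/(-45266) = -81007*(-1/45266) = 81007/45266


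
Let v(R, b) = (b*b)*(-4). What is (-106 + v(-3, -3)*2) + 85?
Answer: -93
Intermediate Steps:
v(R, b) = -4*b² (v(R, b) = b²*(-4) = -4*b²)
(-106 + v(-3, -3)*2) + 85 = (-106 - 4*(-3)²*2) + 85 = (-106 - 4*9*2) + 85 = (-106 - 36*2) + 85 = (-106 - 72) + 85 = -178 + 85 = -93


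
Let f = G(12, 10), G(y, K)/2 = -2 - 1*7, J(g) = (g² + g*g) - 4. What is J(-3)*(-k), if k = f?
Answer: 252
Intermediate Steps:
J(g) = -4 + 2*g² (J(g) = (g² + g²) - 4 = 2*g² - 4 = -4 + 2*g²)
G(y, K) = -18 (G(y, K) = 2*(-2 - 1*7) = 2*(-2 - 7) = 2*(-9) = -18)
f = -18
k = -18
J(-3)*(-k) = (-4 + 2*(-3)²)*(-1*(-18)) = (-4 + 2*9)*18 = (-4 + 18)*18 = 14*18 = 252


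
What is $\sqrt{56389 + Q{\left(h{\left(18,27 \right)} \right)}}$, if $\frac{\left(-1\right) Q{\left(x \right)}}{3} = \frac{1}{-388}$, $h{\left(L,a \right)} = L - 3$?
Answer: $\frac{\sqrt{2122256695}}{194} \approx 237.46$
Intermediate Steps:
$h{\left(L,a \right)} = -3 + L$
$Q{\left(x \right)} = \frac{3}{388}$ ($Q{\left(x \right)} = - \frac{3}{-388} = \left(-3\right) \left(- \frac{1}{388}\right) = \frac{3}{388}$)
$\sqrt{56389 + Q{\left(h{\left(18,27 \right)} \right)}} = \sqrt{56389 + \frac{3}{388}} = \sqrt{\frac{21878935}{388}} = \frac{\sqrt{2122256695}}{194}$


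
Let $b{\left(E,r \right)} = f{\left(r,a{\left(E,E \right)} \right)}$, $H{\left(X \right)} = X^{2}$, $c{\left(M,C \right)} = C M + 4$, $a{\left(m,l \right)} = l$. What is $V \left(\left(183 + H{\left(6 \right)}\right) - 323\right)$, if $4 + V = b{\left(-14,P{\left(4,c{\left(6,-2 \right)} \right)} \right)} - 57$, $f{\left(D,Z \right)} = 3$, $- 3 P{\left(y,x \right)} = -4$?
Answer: $6032$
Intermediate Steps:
$c{\left(M,C \right)} = 4 + C M$
$P{\left(y,x \right)} = \frac{4}{3}$ ($P{\left(y,x \right)} = \left(- \frac{1}{3}\right) \left(-4\right) = \frac{4}{3}$)
$b{\left(E,r \right)} = 3$
$V = -58$ ($V = -4 + \left(3 - 57\right) = -4 - 54 = -58$)
$V \left(\left(183 + H{\left(6 \right)}\right) - 323\right) = - 58 \left(\left(183 + 6^{2}\right) - 323\right) = - 58 \left(\left(183 + 36\right) - 323\right) = - 58 \left(219 - 323\right) = \left(-58\right) \left(-104\right) = 6032$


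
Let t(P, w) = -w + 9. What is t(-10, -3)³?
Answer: 1728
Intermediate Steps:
t(P, w) = 9 - w
t(-10, -3)³ = (9 - 1*(-3))³ = (9 + 3)³ = 12³ = 1728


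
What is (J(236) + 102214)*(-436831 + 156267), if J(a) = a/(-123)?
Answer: -3527274736504/123 ≈ -2.8677e+10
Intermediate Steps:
J(a) = -a/123 (J(a) = a*(-1/123) = -a/123)
(J(236) + 102214)*(-436831 + 156267) = (-1/123*236 + 102214)*(-436831 + 156267) = (-236/123 + 102214)*(-280564) = (12572086/123)*(-280564) = -3527274736504/123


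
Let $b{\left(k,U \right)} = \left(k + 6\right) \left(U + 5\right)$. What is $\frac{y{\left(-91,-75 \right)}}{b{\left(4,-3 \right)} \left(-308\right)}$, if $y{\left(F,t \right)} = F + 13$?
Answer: $\frac{39}{3080} \approx 0.012662$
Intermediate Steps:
$b{\left(k,U \right)} = \left(5 + U\right) \left(6 + k\right)$ ($b{\left(k,U \right)} = \left(6 + k\right) \left(5 + U\right) = \left(5 + U\right) \left(6 + k\right)$)
$y{\left(F,t \right)} = 13 + F$
$\frac{y{\left(-91,-75 \right)}}{b{\left(4,-3 \right)} \left(-308\right)} = \frac{13 - 91}{\left(30 + 5 \cdot 4 + 6 \left(-3\right) - 12\right) \left(-308\right)} = - \frac{78}{\left(30 + 20 - 18 - 12\right) \left(-308\right)} = - \frac{78}{20 \left(-308\right)} = - \frac{78}{-6160} = \left(-78\right) \left(- \frac{1}{6160}\right) = \frac{39}{3080}$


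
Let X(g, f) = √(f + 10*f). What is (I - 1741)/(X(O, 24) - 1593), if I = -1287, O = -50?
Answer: 1607868/845795 + 6056*√66/2537385 ≈ 1.9204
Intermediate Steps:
X(g, f) = √11*√f (X(g, f) = √(11*f) = √11*√f)
(I - 1741)/(X(O, 24) - 1593) = (-1287 - 1741)/(√11*√24 - 1593) = -3028/(√11*(2*√6) - 1593) = -3028/(2*√66 - 1593) = -3028/(-1593 + 2*√66)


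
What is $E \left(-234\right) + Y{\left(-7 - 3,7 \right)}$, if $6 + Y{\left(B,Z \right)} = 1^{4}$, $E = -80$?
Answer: $18715$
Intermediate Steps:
$Y{\left(B,Z \right)} = -5$ ($Y{\left(B,Z \right)} = -6 + 1^{4} = -6 + 1 = -5$)
$E \left(-234\right) + Y{\left(-7 - 3,7 \right)} = \left(-80\right) \left(-234\right) - 5 = 18720 - 5 = 18715$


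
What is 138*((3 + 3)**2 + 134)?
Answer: 23460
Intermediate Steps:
138*((3 + 3)**2 + 134) = 138*(6**2 + 134) = 138*(36 + 134) = 138*170 = 23460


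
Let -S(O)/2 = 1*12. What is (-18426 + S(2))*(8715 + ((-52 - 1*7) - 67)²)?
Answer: -453703950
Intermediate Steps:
S(O) = -24 (S(O) = -2*12 = -24)
(-18426 + S(2))*(8715 + ((-52 - 1*7) - 67)²) = (-18426 - 24)*(8715 + ((-52 - 1*7) - 67)²) = -18450*(8715 + ((-52 - 7) - 67)²) = -18450*(8715 + (-59 - 67)²) = -18450*(8715 + (-126)²) = -18450*(8715 + 15876) = -18450*24591 = -453703950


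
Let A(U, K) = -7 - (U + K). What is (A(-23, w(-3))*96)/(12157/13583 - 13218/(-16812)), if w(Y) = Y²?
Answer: 25576028352/63987263 ≈ 399.71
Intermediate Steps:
A(U, K) = -7 - K - U (A(U, K) = -7 - (K + U) = -7 + (-K - U) = -7 - K - U)
(A(-23, w(-3))*96)/(12157/13583 - 13218/(-16812)) = ((-7 - 1*(-3)² - 1*(-23))*96)/(12157/13583 - 13218/(-16812)) = ((-7 - 1*9 + 23)*96)/(12157*(1/13583) - 13218*(-1/16812)) = ((-7 - 9 + 23)*96)/(12157/13583 + 2203/2802) = (7*96)/(63987263/38059566) = 672*(38059566/63987263) = 25576028352/63987263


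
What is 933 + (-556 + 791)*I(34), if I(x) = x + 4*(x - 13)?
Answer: 28663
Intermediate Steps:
I(x) = -52 + 5*x (I(x) = x + 4*(-13 + x) = x + (-52 + 4*x) = -52 + 5*x)
933 + (-556 + 791)*I(34) = 933 + (-556 + 791)*(-52 + 5*34) = 933 + 235*(-52 + 170) = 933 + 235*118 = 933 + 27730 = 28663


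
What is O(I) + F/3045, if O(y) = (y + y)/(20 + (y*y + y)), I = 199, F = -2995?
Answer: -11804899/12125190 ≈ -0.97359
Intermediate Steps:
O(y) = 2*y/(20 + y + y²) (O(y) = (2*y)/(20 + (y² + y)) = (2*y)/(20 + (y + y²)) = (2*y)/(20 + y + y²) = 2*y/(20 + y + y²))
O(I) + F/3045 = 2*199/(20 + 199 + 199²) - 2995/3045 = 2*199/(20 + 199 + 39601) - 2995*1/3045 = 2*199/39820 - 599/609 = 2*199*(1/39820) - 599/609 = 199/19910 - 599/609 = -11804899/12125190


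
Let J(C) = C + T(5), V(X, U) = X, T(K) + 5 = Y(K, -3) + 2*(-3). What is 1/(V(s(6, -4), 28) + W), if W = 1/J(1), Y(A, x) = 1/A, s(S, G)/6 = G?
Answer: -49/1181 ≈ -0.041490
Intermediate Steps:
s(S, G) = 6*G
Y(A, x) = 1/A
T(K) = -11 + 1/K (T(K) = -5 + (1/K + 2*(-3)) = -5 + (1/K - 6) = -5 + (-6 + 1/K) = -11 + 1/K)
J(C) = -54/5 + C (J(C) = C + (-11 + 1/5) = C + (-11 + ⅕) = C - 54/5 = -54/5 + C)
W = -5/49 (W = 1/(-54/5 + 1) = 1/(-49/5) = -5/49 ≈ -0.10204)
1/(V(s(6, -4), 28) + W) = 1/(6*(-4) - 5/49) = 1/(-24 - 5/49) = 1/(-1181/49) = -49/1181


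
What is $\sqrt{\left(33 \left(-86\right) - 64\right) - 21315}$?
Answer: $i \sqrt{24217} \approx 155.62 i$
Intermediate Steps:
$\sqrt{\left(33 \left(-86\right) - 64\right) - 21315} = \sqrt{\left(-2838 - 64\right) - 21315} = \sqrt{-2902 - 21315} = \sqrt{-24217} = i \sqrt{24217}$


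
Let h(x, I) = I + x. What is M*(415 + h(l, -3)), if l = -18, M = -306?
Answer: -120564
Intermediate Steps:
M*(415 + h(l, -3)) = -306*(415 + (-3 - 18)) = -306*(415 - 21) = -306*394 = -120564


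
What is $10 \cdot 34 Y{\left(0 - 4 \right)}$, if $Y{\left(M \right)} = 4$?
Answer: $1360$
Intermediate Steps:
$10 \cdot 34 Y{\left(0 - 4 \right)} = 10 \cdot 34 \cdot 4 = 340 \cdot 4 = 1360$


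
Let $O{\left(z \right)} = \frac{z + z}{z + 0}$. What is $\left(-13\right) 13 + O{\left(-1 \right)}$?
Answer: $-167$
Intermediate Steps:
$O{\left(z \right)} = 2$ ($O{\left(z \right)} = \frac{2 z}{z} = 2$)
$\left(-13\right) 13 + O{\left(-1 \right)} = \left(-13\right) 13 + 2 = -169 + 2 = -167$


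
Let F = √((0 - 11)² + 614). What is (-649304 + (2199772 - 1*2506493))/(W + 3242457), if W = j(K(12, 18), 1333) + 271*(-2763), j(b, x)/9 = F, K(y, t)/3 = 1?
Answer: -29432398100/76771109041 + 743575*√15/76771109041 ≈ -0.38334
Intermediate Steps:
K(y, t) = 3 (K(y, t) = 3*1 = 3)
F = 7*√15 (F = √((-11)² + 614) = √(121 + 614) = √735 = 7*√15 ≈ 27.111)
j(b, x) = 63*√15 (j(b, x) = 9*(7*√15) = 63*√15)
W = -748773 + 63*√15 (W = 63*√15 + 271*(-2763) = 63*√15 - 748773 = -748773 + 63*√15 ≈ -7.4853e+5)
(-649304 + (2199772 - 1*2506493))/(W + 3242457) = (-649304 + (2199772 - 1*2506493))/((-748773 + 63*√15) + 3242457) = (-649304 + (2199772 - 2506493))/(2493684 + 63*√15) = (-649304 - 306721)/(2493684 + 63*√15) = -956025/(2493684 + 63*√15)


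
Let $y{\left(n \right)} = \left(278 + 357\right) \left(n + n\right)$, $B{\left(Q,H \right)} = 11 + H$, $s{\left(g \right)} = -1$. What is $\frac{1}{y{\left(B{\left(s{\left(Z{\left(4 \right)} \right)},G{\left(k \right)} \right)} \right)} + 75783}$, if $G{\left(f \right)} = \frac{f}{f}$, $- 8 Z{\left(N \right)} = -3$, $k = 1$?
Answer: $\frac{1}{91023} \approx 1.0986 \cdot 10^{-5}$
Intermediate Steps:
$Z{\left(N \right)} = \frac{3}{8}$ ($Z{\left(N \right)} = \left(- \frac{1}{8}\right) \left(-3\right) = \frac{3}{8}$)
$G{\left(f \right)} = 1$
$y{\left(n \right)} = 1270 n$ ($y{\left(n \right)} = 635 \cdot 2 n = 1270 n$)
$\frac{1}{y{\left(B{\left(s{\left(Z{\left(4 \right)} \right)},G{\left(k \right)} \right)} \right)} + 75783} = \frac{1}{1270 \left(11 + 1\right) + 75783} = \frac{1}{1270 \cdot 12 + 75783} = \frac{1}{15240 + 75783} = \frac{1}{91023}$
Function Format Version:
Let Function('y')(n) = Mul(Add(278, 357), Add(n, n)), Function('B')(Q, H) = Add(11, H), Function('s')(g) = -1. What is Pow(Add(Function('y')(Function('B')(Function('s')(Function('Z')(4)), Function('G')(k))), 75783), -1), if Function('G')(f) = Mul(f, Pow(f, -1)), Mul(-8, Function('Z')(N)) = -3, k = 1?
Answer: Rational(1, 91023) ≈ 1.0986e-5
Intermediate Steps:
Function('Z')(N) = Rational(3, 8) (Function('Z')(N) = Mul(Rational(-1, 8), -3) = Rational(3, 8))
Function('G')(f) = 1
Function('y')(n) = Mul(1270, n) (Function('y')(n) = Mul(635, Mul(2, n)) = Mul(1270, n))
Pow(Add(Function('y')(Function('B')(Function('s')(Function('Z')(4)), Function('G')(k))), 75783), -1) = Pow(Add(Mul(1270, Add(11, 1)), 75783), -1) = Pow(Add(Mul(1270, 12), 75783), -1) = Pow(Add(15240, 75783), -1) = Pow(91023, -1) = Rational(1, 91023)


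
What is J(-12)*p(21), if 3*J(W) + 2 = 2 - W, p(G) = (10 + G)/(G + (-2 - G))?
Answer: -62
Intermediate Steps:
p(G) = -5 - G/2 (p(G) = (10 + G)/(-2) = (10 + G)*(-½) = -5 - G/2)
J(W) = -W/3 (J(W) = -⅔ + (2 - W)/3 = -⅔ + (⅔ - W/3) = -W/3)
J(-12)*p(21) = (-⅓*(-12))*(-5 - ½*21) = 4*(-5 - 21/2) = 4*(-31/2) = -62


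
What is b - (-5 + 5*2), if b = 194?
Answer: 189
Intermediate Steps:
b - (-5 + 5*2) = 194 - (-5 + 5*2) = 194 - (-5 + 10) = 194 - 1*5 = 194 - 5 = 189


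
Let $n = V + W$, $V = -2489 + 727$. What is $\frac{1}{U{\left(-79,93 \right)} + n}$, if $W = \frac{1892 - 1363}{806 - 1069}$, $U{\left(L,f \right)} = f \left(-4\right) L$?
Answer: $\frac{263}{7265109} \approx 3.62 \cdot 10^{-5}$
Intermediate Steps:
$V = -1762$
$U{\left(L,f \right)} = - 4 L f$ ($U{\left(L,f \right)} = - 4 f L = - 4 L f$)
$W = - \frac{529}{263}$ ($W = \frac{529}{-263} = 529 \left(- \frac{1}{263}\right) = - \frac{529}{263} \approx -2.0114$)
$n = - \frac{463935}{263}$ ($n = -1762 - \frac{529}{263} = - \frac{463935}{263} \approx -1764.0$)
$\frac{1}{U{\left(-79,93 \right)} + n} = \frac{1}{\left(-4\right) \left(-79\right) 93 - \frac{463935}{263}} = \frac{1}{29388 - \frac{463935}{263}} = \frac{1}{\frac{7265109}{263}} = \frac{263}{7265109}$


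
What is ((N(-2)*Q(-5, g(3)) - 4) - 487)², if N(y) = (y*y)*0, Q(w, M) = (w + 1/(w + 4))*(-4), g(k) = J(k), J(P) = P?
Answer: 241081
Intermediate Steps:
g(k) = k
Q(w, M) = -4*w - 4/(4 + w) (Q(w, M) = (w + 1/(4 + w))*(-4) = -4*w - 4/(4 + w))
N(y) = 0 (N(y) = y²*0 = 0)
((N(-2)*Q(-5, g(3)) - 4) - 487)² = ((0*(4*(-1 - 1*(-5)² - 4*(-5))/(4 - 5)) - 4) - 487)² = ((0*(4*(-1 - 1*25 + 20)/(-1)) - 4) - 487)² = ((0*(4*(-1)*(-1 - 25 + 20)) - 4) - 487)² = ((0*(4*(-1)*(-6)) - 4) - 487)² = ((0*24 - 4) - 487)² = ((0 - 4) - 487)² = (-4 - 487)² = (-491)² = 241081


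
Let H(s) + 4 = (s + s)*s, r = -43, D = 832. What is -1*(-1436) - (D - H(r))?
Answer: 4298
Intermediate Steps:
H(s) = -4 + 2*s² (H(s) = -4 + (s + s)*s = -4 + (2*s)*s = -4 + 2*s²)
-1*(-1436) - (D - H(r)) = -1*(-1436) - (832 - (-4 + 2*(-43)²)) = 1436 - (832 - (-4 + 2*1849)) = 1436 - (832 - (-4 + 3698)) = 1436 - (832 - 1*3694) = 1436 - (832 - 3694) = 1436 - 1*(-2862) = 1436 + 2862 = 4298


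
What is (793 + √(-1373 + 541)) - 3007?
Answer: -2214 + 8*I*√13 ≈ -2214.0 + 28.844*I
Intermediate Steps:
(793 + √(-1373 + 541)) - 3007 = (793 + √(-832)) - 3007 = (793 + 8*I*√13) - 3007 = -2214 + 8*I*√13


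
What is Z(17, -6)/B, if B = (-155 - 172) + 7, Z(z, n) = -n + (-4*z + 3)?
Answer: 59/320 ≈ 0.18438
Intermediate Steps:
Z(z, n) = 3 - n - 4*z (Z(z, n) = -n + (3 - 4*z) = 3 - n - 4*z)
B = -320 (B = -327 + 7 = -320)
Z(17, -6)/B = (3 - 1*(-6) - 4*17)/(-320) = (3 + 6 - 68)*(-1/320) = -59*(-1/320) = 59/320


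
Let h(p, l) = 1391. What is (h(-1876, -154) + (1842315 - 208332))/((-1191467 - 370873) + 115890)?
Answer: -817687/723225 ≈ -1.1306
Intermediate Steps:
(h(-1876, -154) + (1842315 - 208332))/((-1191467 - 370873) + 115890) = (1391 + (1842315 - 208332))/((-1191467 - 370873) + 115890) = (1391 + 1633983)/(-1562340 + 115890) = 1635374/(-1446450) = 1635374*(-1/1446450) = -817687/723225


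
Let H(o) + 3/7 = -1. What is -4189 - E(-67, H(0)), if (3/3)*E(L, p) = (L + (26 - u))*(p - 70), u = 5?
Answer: -52323/7 ≈ -7474.7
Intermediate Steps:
H(o) = -10/7 (H(o) = -3/7 - 1 = -10/7)
E(L, p) = (-70 + p)*(21 + L) (E(L, p) = (L + (26 - 1*5))*(p - 70) = (L + (26 - 5))*(-70 + p) = (L + 21)*(-70 + p) = (21 + L)*(-70 + p) = (-70 + p)*(21 + L))
-4189 - E(-67, H(0)) = -4189 - (-1470 - 70*(-67) + 21*(-10/7) - 67*(-10/7)) = -4189 - (-1470 + 4690 - 30 + 670/7) = -4189 - 1*23000/7 = -4189 - 23000/7 = -52323/7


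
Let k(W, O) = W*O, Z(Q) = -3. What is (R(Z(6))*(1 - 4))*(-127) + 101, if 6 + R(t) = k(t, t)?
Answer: 1244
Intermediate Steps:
k(W, O) = O*W
R(t) = -6 + t² (R(t) = -6 + t*t = -6 + t²)
(R(Z(6))*(1 - 4))*(-127) + 101 = ((-6 + (-3)²)*(1 - 4))*(-127) + 101 = ((-6 + 9)*(-3))*(-127) + 101 = (3*(-3))*(-127) + 101 = -9*(-127) + 101 = 1143 + 101 = 1244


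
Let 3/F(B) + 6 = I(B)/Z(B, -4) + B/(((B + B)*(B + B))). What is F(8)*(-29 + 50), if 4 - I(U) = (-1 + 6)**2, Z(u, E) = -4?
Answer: -2016/23 ≈ -87.652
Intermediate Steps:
I(U) = -21 (I(U) = 4 - (-1 + 6)**2 = 4 - 1*5**2 = 4 - 1*25 = 4 - 25 = -21)
F(B) = 3/(-3/4 + 1/(4*B)) (F(B) = 3/(-6 + (-21/(-4) + B/(((B + B)*(B + B))))) = 3/(-6 + (-21*(-1/4) + B/(((2*B)*(2*B))))) = 3/(-6 + (21/4 + B/((4*B**2)))) = 3/(-6 + (21/4 + B*(1/(4*B**2)))) = 3/(-6 + (21/4 + 1/(4*B))) = 3/(-3/4 + 1/(4*B)))
F(8)*(-29 + 50) = (12*8/(1 - 3*8))*(-29 + 50) = (12*8/(1 - 24))*21 = (12*8/(-23))*21 = (12*8*(-1/23))*21 = -96/23*21 = -2016/23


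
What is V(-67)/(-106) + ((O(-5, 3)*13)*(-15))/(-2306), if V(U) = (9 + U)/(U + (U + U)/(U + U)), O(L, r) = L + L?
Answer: -3443987/4033194 ≈ -0.85391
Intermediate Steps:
O(L, r) = 2*L
V(U) = (9 + U)/(1 + U) (V(U) = (9 + U)/(U + (2*U)/((2*U))) = (9 + U)/(U + (2*U)*(1/(2*U))) = (9 + U)/(U + 1) = (9 + U)/(1 + U))
V(-67)/(-106) + ((O(-5, 3)*13)*(-15))/(-2306) = ((9 - 67)/(1 - 67))/(-106) + (((2*(-5))*13)*(-15))/(-2306) = (-58/(-66))*(-1/106) + (-10*13*(-15))*(-1/2306) = -1/66*(-58)*(-1/106) - 130*(-15)*(-1/2306) = (29/33)*(-1/106) + 1950*(-1/2306) = -29/3498 - 975/1153 = -3443987/4033194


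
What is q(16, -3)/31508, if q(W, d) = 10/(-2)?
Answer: -5/31508 ≈ -0.00015869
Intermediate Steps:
q(W, d) = -5 (q(W, d) = 10*(-1/2) = -5)
q(16, -3)/31508 = -5/31508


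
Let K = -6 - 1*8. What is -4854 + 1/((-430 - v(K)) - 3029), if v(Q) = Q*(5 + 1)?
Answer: -16382251/3375 ≈ -4854.0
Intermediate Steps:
K = -14 (K = -6 - 8 = -14)
v(Q) = 6*Q (v(Q) = Q*6 = 6*Q)
-4854 + 1/((-430 - v(K)) - 3029) = -4854 + 1/((-430 - 6*(-14)) - 3029) = -4854 + 1/((-430 - 1*(-84)) - 3029) = -4854 + 1/((-430 + 84) - 3029) = -4854 + 1/(-346 - 3029) = -4854 + 1/(-3375) = -4854 - 1/3375 = -16382251/3375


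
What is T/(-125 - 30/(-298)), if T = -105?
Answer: 3129/3722 ≈ 0.84068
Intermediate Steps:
T/(-125 - 30/(-298)) = -105/(-125 - 30/(-298)) = -105/(-125 - 30*(-1/298)) = -105/(-125 + 15/149) = -105/(-18610/149) = -149/18610*(-105) = 3129/3722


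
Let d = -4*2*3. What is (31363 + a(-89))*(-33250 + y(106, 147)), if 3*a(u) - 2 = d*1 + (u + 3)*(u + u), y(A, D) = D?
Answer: -3620640625/3 ≈ -1.2069e+9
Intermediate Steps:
d = -24 (d = -8*3 = -24)
a(u) = -22/3 + 2*u*(3 + u)/3 (a(u) = ⅔ + (-24*1 + (u + 3)*(u + u))/3 = ⅔ + (-24 + (3 + u)*(2*u))/3 = ⅔ + (-24 + 2*u*(3 + u))/3 = ⅔ + (-8 + 2*u*(3 + u)/3) = -22/3 + 2*u*(3 + u)/3)
(31363 + a(-89))*(-33250 + y(106, 147)) = (31363 + (-22/3 + 2*(-89) + (⅔)*(-89)²))*(-33250 + 147) = (31363 + (-22/3 - 178 + (⅔)*7921))*(-33103) = (31363 + (-22/3 - 178 + 15842/3))*(-33103) = (31363 + 15286/3)*(-33103) = (109375/3)*(-33103) = -3620640625/3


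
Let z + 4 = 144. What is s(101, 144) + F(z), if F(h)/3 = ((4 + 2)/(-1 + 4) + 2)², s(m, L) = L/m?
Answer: 4992/101 ≈ 49.426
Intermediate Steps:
z = 140 (z = -4 + 144 = 140)
F(h) = 48 (F(h) = 3*((4 + 2)/(-1 + 4) + 2)² = 3*(6/3 + 2)² = 3*(6*(⅓) + 2)² = 3*(2 + 2)² = 3*4² = 3*16 = 48)
s(101, 144) + F(z) = 144/101 + 48 = 4992/101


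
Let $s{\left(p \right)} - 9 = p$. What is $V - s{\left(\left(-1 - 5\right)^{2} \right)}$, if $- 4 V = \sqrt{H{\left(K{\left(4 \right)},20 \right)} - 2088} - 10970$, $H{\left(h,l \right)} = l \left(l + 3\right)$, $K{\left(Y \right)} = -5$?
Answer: $\frac{5395}{2} - \frac{i \sqrt{407}}{2} \approx 2697.5 - 10.087 i$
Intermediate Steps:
$H{\left(h,l \right)} = l \left(3 + l\right)$
$s{\left(p \right)} = 9 + p$
$V = \frac{5485}{2} - \frac{i \sqrt{407}}{2}$ ($V = - \frac{\sqrt{20 \left(3 + 20\right) - 2088} - 10970}{4} = - \frac{\sqrt{20 \cdot 23 - 2088} - 10970}{4} = - \frac{\sqrt{460 - 2088} - 10970}{4} = - \frac{\sqrt{-1628} - 10970}{4} = - \frac{2 i \sqrt{407} - 10970}{4} = - \frac{-10970 + 2 i \sqrt{407}}{4} = \frac{5485}{2} - \frac{i \sqrt{407}}{2} \approx 2742.5 - 10.087 i$)
$V - s{\left(\left(-1 - 5\right)^{2} \right)} = \left(\frac{5485}{2} - \frac{i \sqrt{407}}{2}\right) - \left(9 + \left(-1 - 5\right)^{2}\right) = \left(\frac{5485}{2} - \frac{i \sqrt{407}}{2}\right) - \left(9 + \left(-6\right)^{2}\right) = \left(\frac{5485}{2} - \frac{i \sqrt{407}}{2}\right) - \left(9 + 36\right) = \left(\frac{5485}{2} - \frac{i \sqrt{407}}{2}\right) - 45 = \frac{5395}{2} - \frac{i \sqrt{407}}{2}$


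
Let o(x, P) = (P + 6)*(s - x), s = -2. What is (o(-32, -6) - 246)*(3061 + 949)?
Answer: -986460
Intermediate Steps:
o(x, P) = (-2 - x)*(6 + P) (o(x, P) = (P + 6)*(-2 - x) = (6 + P)*(-2 - x) = (-2 - x)*(6 + P))
(o(-32, -6) - 246)*(3061 + 949) = ((-12 - 6*(-32) - 2*(-6) - 1*(-6)*(-32)) - 246)*(3061 + 949) = ((-12 + 192 + 12 - 192) - 246)*4010 = (0 - 246)*4010 = -246*4010 = -986460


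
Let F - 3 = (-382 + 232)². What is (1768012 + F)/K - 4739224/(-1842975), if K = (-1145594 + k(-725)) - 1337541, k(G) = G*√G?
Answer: 31155015327419423/16836165029170950 + 259624675*I*√29/246653620254 ≈ 1.8505 + 0.0056684*I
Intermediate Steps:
k(G) = G^(3/2)
K = -2483135 - 3625*I*√29 (K = (-1145594 + (-725)^(3/2)) - 1337541 = (-1145594 - 3625*I*√29) - 1337541 = -2483135 - 3625*I*√29 ≈ -2.4831e+6 - 19521.0*I)
F = 22503 (F = 3 + (-382 + 232)² = 3 + (-150)² = 3 + 22500 = 22503)
(1768012 + F)/K - 4739224/(-1842975) = (1768012 + 22503)/(-2483135 - 3625*I*√29) - 4739224/(-1842975) = 1790515/(-2483135 - 3625*I*√29) - 4739224*(-1/1842975) = 1790515/(-2483135 - 3625*I*√29) + 4739224/1842975 = 4739224/1842975 + 1790515/(-2483135 - 3625*I*√29)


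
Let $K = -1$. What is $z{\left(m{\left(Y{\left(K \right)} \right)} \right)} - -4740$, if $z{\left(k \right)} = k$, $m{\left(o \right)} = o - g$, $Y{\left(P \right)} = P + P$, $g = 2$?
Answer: $4736$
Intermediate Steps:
$Y{\left(P \right)} = 2 P$
$m{\left(o \right)} = -2 + o$ ($m{\left(o \right)} = o - 2 = -2 + o$)
$z{\left(m{\left(Y{\left(K \right)} \right)} \right)} - -4740 = \left(-2 + 2 \left(-1\right)\right) - -4740 = \left(-2 - 2\right) + 4740 = -4 + 4740 = 4736$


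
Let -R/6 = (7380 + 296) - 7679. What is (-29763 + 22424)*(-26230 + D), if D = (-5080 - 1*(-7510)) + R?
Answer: 174536098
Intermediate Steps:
R = 18 (R = -6*((7380 + 296) - 7679) = -6*(7676 - 7679) = -6*(-3) = 18)
D = 2448 (D = (-5080 - 1*(-7510)) + 18 = (-5080 + 7510) + 18 = 2430 + 18 = 2448)
(-29763 + 22424)*(-26230 + D) = (-29763 + 22424)*(-26230 + 2448) = -7339*(-23782) = 174536098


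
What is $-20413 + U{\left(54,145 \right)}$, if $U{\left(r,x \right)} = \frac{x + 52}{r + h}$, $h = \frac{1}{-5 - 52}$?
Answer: $- \frac{62799572}{3077} \approx -20409.0$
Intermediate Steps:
$h = - \frac{1}{57}$ ($h = \frac{1}{-57} = - \frac{1}{57} \approx -0.017544$)
$U{\left(r,x \right)} = \frac{52 + x}{- \frac{1}{57} + r}$ ($U{\left(r,x \right)} = \frac{x + 52}{r - \frac{1}{57}} = \frac{52 + x}{- \frac{1}{57} + r}$)
$-20413 + U{\left(54,145 \right)} = -20413 + \frac{57 \left(52 + 145\right)}{-1 + 57 \cdot 54} = -20413 + 57 \frac{1}{-1 + 3078} \cdot 197 = -20413 + 57 \cdot \frac{1}{3077} \cdot 197 = -20413 + \frac{11229}{3077} = - \frac{62799572}{3077}$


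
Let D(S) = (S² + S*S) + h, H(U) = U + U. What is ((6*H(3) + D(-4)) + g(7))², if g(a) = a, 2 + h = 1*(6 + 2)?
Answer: 6561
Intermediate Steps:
H(U) = 2*U
h = 6 (h = -2 + 1*(6 + 2) = -2 + 1*8 = -2 + 8 = 6)
D(S) = 6 + 2*S² (D(S) = (S² + S*S) + 6 = (S² + S²) + 6 = 2*S² + 6 = 6 + 2*S²)
((6*H(3) + D(-4)) + g(7))² = ((6*(2*3) + (6 + 2*(-4)²)) + 7)² = ((6*6 + (6 + 2*16)) + 7)² = ((36 + (6 + 32)) + 7)² = ((36 + 38) + 7)² = (74 + 7)² = 81² = 6561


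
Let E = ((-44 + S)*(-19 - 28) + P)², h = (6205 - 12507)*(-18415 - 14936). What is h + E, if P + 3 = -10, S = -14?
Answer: 217538371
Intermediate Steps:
P = -13 (P = -3 - 10 = -13)
h = 210178002 (h = -6302*(-33351) = 210178002)
E = 7360369 (E = ((-44 - 14)*(-19 - 28) - 13)² = (-58*(-47) - 13)² = (2726 - 13)² = 2713² = 7360369)
h + E = 210178002 + 7360369 = 217538371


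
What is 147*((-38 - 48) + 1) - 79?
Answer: -12574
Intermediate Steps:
147*((-38 - 48) + 1) - 79 = 147*(-86 + 1) - 79 = 147*(-85) - 79 = -12495 - 79 = -12574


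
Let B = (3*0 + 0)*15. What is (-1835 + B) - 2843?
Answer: -4678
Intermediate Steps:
B = 0 (B = (0 + 0)*15 = 0*15 = 0)
(-1835 + B) - 2843 = (-1835 + 0) - 2843 = -1835 - 2843 = -4678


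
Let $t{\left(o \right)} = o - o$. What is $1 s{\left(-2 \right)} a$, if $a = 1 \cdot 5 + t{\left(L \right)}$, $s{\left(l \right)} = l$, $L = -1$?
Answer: $-10$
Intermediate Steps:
$t{\left(o \right)} = 0$
$a = 5$ ($a = 1 \cdot 5 + 0 = 5 + 0 = 5$)
$1 s{\left(-2 \right)} a = 1 \left(-2\right) 5 = \left(-2\right) 5 = -10$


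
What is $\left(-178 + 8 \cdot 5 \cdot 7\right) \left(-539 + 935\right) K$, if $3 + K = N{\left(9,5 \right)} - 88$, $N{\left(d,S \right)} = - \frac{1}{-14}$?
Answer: $- \frac{25709508}{7} \approx -3.6728 \cdot 10^{6}$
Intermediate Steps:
$N{\left(d,S \right)} = \frac{1}{14}$ ($N{\left(d,S \right)} = \left(-1\right) \left(- \frac{1}{14}\right) = \frac{1}{14}$)
$K = - \frac{1273}{14}$ ($K = -3 + \left(\frac{1}{14} - 88\right) = -3 - \frac{1231}{14} = - \frac{1273}{14} \approx -90.929$)
$\left(-178 + 8 \cdot 5 \cdot 7\right) \left(-539 + 935\right) K = \left(-178 + 8 \cdot 5 \cdot 7\right) \left(-539 + 935\right) \left(- \frac{1273}{14}\right) = \left(-178 + 40 \cdot 7\right) 396 \left(- \frac{1273}{14}\right) = \left(-178 + 280\right) 396 \left(- \frac{1273}{14}\right) = 102 \cdot 396 \left(- \frac{1273}{14}\right) = 40392 \left(- \frac{1273}{14}\right) = - \frac{25709508}{7}$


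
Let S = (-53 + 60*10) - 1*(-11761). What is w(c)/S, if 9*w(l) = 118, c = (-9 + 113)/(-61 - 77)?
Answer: 59/55386 ≈ 0.0010653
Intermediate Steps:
c = -52/69 (c = 104/(-138) = 104*(-1/138) = -52/69 ≈ -0.75362)
w(l) = 118/9 (w(l) = (⅑)*118 = 118/9)
S = 12308 (S = (-53 + 600) + 11761 = 547 + 11761 = 12308)
w(c)/S = (118/9)/12308 = (118/9)*(1/12308) = 59/55386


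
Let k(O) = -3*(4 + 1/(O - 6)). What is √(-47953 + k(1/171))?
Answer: 2*I*√503927023/205 ≈ 219.01*I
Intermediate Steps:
k(O) = -12 - 3/(-6 + O) (k(O) = -3*(4 + 1/(-6 + O)) = -12 - 3/(-6 + O))
√(-47953 + k(1/171)) = √(-47953 + 3*(23 - 4/171)/(-6 + 1/171)) = √(-47953 + 3*(23 - 4*1/171)/(-6 + 1/171)) = √(-47953 + 3*(23 - 4/171)/(-1025/171)) = √(-47953 + 3*(-171/1025)*(3929/171)) = √(-47953 - 11787/1025) = √(-49163612/1025) = 2*I*√503927023/205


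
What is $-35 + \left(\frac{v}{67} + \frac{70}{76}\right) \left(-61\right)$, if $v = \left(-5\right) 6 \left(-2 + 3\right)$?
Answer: $- \frac{162615}{2546} \approx -63.871$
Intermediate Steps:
$v = -30$ ($v = \left(-30\right) 1 = -30$)
$-35 + \left(\frac{v}{67} + \frac{70}{76}\right) \left(-61\right) = -35 + \left(- \frac{30}{67} + \frac{70}{76}\right) \left(-61\right) = -35 + \left(\left(-30\right) \frac{1}{67} + 70 \cdot \frac{1}{76}\right) \left(-61\right) = -35 + \left(- \frac{30}{67} + \frac{35}{38}\right) \left(-61\right) = -35 + \frac{1205}{2546} \left(-61\right) = -35 - \frac{73505}{2546} = - \frac{162615}{2546}$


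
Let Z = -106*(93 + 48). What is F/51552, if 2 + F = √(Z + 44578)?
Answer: -1/25776 + √463/6444 ≈ 0.0033003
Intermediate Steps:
Z = -14946 (Z = -106*141 = -14946)
F = -2 + 8*√463 (F = -2 + √(-14946 + 44578) = -2 + √29632 = -2 + 8*√463 ≈ 170.14)
F/51552 = (-2 + 8*√463)/51552 = (-2 + 8*√463)*(1/51552) = -1/25776 + √463/6444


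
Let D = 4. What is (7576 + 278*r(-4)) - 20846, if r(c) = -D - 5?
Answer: -15772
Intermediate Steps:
r(c) = -9 (r(c) = -1*4 - 5 = -4 - 5 = -9)
(7576 + 278*r(-4)) - 20846 = (7576 + 278*(-9)) - 20846 = (7576 - 2502) - 20846 = 5074 - 20846 = -15772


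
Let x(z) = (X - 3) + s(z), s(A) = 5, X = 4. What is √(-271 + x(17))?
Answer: I*√265 ≈ 16.279*I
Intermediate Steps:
x(z) = 6 (x(z) = (4 - 3) + 5 = 1 + 5 = 6)
√(-271 + x(17)) = √(-271 + 6) = √(-265) = I*√265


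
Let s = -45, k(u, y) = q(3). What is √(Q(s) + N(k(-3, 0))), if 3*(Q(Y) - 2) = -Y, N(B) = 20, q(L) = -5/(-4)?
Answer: √37 ≈ 6.0828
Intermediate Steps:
q(L) = 5/4 (q(L) = -5*(-¼) = 5/4)
k(u, y) = 5/4
Q(Y) = 2 - Y/3 (Q(Y) = 2 + (-Y)/3 = 2 - Y/3)
√(Q(s) + N(k(-3, 0))) = √((2 - ⅓*(-45)) + 20) = √((2 + 15) + 20) = √(17 + 20) = √37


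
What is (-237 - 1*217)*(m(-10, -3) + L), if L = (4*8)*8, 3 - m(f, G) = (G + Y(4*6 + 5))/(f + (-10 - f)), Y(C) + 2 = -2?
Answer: -586341/5 ≈ -1.1727e+5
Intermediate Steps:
Y(C) = -4 (Y(C) = -2 - 2 = -4)
m(f, G) = 13/5 + G/10 (m(f, G) = 3 - (G - 4)/(f + (-10 - f)) = 3 - (-4 + G)/(-10) = 3 - (-4 + G)*(-1)/10 = 3 - (⅖ - G/10) = 3 + (-⅖ + G/10) = 13/5 + G/10)
L = 256 (L = 32*8 = 256)
(-237 - 1*217)*(m(-10, -3) + L) = (-237 - 1*217)*((13/5 + (⅒)*(-3)) + 256) = (-237 - 217)*((13/5 - 3/10) + 256) = -454*(23/10 + 256) = -454*2583/10 = -586341/5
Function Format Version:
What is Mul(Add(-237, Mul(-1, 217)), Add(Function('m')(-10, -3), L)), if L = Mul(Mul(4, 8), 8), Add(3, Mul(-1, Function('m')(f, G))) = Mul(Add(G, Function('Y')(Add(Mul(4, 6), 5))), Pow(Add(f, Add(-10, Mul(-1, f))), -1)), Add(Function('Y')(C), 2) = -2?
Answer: Rational(-586341, 5) ≈ -1.1727e+5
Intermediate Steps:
Function('Y')(C) = -4 (Function('Y')(C) = Add(-2, -2) = -4)
Function('m')(f, G) = Add(Rational(13, 5), Mul(Rational(1, 10), G)) (Function('m')(f, G) = Add(3, Mul(-1, Mul(Add(G, -4), Pow(Add(f, Add(-10, Mul(-1, f))), -1)))) = Add(3, Mul(-1, Mul(Add(-4, G), Pow(-10, -1)))) = Add(3, Mul(-1, Mul(Add(-4, G), Rational(-1, 10)))) = Add(3, Mul(-1, Add(Rational(2, 5), Mul(Rational(-1, 10), G)))) = Add(3, Add(Rational(-2, 5), Mul(Rational(1, 10), G))) = Add(Rational(13, 5), Mul(Rational(1, 10), G)))
L = 256 (L = Mul(32, 8) = 256)
Mul(Add(-237, Mul(-1, 217)), Add(Function('m')(-10, -3), L)) = Mul(Add(-237, Mul(-1, 217)), Add(Add(Rational(13, 5), Mul(Rational(1, 10), -3)), 256)) = Mul(Add(-237, -217), Add(Add(Rational(13, 5), Rational(-3, 10)), 256)) = Mul(-454, Add(Rational(23, 10), 256)) = Mul(-454, Rational(2583, 10)) = Rational(-586341, 5)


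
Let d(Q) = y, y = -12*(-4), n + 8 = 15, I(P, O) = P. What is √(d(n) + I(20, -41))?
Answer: 2*√17 ≈ 8.2462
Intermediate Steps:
n = 7 (n = -8 + 15 = 7)
y = 48
d(Q) = 48
√(d(n) + I(20, -41)) = √(48 + 20) = √68 = 2*√17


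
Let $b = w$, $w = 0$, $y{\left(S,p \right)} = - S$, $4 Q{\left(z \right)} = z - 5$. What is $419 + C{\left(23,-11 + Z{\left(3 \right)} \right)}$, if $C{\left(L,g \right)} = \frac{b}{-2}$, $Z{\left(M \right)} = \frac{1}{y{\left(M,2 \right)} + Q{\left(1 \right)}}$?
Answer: $419$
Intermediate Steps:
$Q{\left(z \right)} = - \frac{5}{4} + \frac{z}{4}$ ($Q{\left(z \right)} = \frac{z - 5}{4} = \frac{-5 + z}{4} = - \frac{5}{4} + \frac{z}{4}$)
$Z{\left(M \right)} = \frac{1}{-1 - M}$ ($Z{\left(M \right)} = \frac{1}{- M + \left(- \frac{5}{4} + \frac{1}{4} \cdot 1\right)} = \frac{1}{- M + \left(- \frac{5}{4} + \frac{1}{4}\right)} = \frac{1}{- M - 1} = \frac{1}{-1 - M}$)
$b = 0$
$C{\left(L,g \right)} = 0$ ($C{\left(L,g \right)} = \frac{0}{-2} = 0 \left(- \frac{1}{2}\right) = 0$)
$419 + C{\left(23,-11 + Z{\left(3 \right)} \right)} = 419 + 0 = 419$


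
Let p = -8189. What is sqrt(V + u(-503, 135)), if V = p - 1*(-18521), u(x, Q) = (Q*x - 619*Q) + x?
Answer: I*sqrt(141641) ≈ 376.35*I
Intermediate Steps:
u(x, Q) = x - 619*Q + Q*x (u(x, Q) = (-619*Q + Q*x) + x = x - 619*Q + Q*x)
V = 10332 (V = -8189 - 1*(-18521) = -8189 + 18521 = 10332)
sqrt(V + u(-503, 135)) = sqrt(10332 + (-503 - 619*135 + 135*(-503))) = sqrt(10332 + (-503 - 83565 - 67905)) = sqrt(10332 - 151973) = sqrt(-141641) = I*sqrt(141641)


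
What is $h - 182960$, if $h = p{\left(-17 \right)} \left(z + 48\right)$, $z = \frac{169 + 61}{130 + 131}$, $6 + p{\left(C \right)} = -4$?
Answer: $- \frac{47880140}{261} \approx -1.8345 \cdot 10^{5}$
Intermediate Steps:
$p{\left(C \right)} = -10$ ($p{\left(C \right)} = -6 - 4 = -10$)
$z = \frac{230}{261} \approx 0.88123$
$h = - \frac{127580}{261}$ ($h = - 10 \left(\frac{230}{261} + 48\right) = \left(-10\right) \frac{12758}{261} = - \frac{127580}{261} \approx -488.81$)
$h - 182960 = - \frac{127580}{261} - 182960 = - \frac{47880140}{261}$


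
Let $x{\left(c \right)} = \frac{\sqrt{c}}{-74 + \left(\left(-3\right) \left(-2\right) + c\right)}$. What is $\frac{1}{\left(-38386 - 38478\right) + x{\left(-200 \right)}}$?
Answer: $- \frac{690084992}{53042692825113} + \frac{335 i \sqrt{2}}{53042692825113} \approx -1.301 \cdot 10^{-5} + 8.9317 \cdot 10^{-12} i$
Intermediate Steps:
$x{\left(c \right)} = \frac{\sqrt{c}}{-68 + c}$ ($x{\left(c \right)} = \frac{\sqrt{c}}{-74 + \left(6 + c\right)} = \frac{\sqrt{c}}{-68 + c}$)
$\frac{1}{\left(-38386 - 38478\right) + x{\left(-200 \right)}} = \frac{1}{\left(-38386 - 38478\right) + \frac{\sqrt{-200}}{-68 - 200}} = \frac{1}{-76864 + \frac{10 i \sqrt{2}}{-268}} = \frac{1}{-76864 + 10 i \sqrt{2} \left(- \frac{1}{268}\right)} = \frac{1}{-76864 - \frac{5 i \sqrt{2}}{134}}$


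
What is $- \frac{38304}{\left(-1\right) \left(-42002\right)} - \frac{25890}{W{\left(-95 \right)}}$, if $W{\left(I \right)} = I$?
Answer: $\frac{108379290}{399019} \approx 271.61$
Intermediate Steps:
$- \frac{38304}{\left(-1\right) \left(-42002\right)} - \frac{25890}{W{\left(-95 \right)}} = - \frac{38304}{\left(-1\right) \left(-42002\right)} - \frac{25890}{-95} = - \frac{38304}{42002} - - \frac{5178}{19} = \left(-38304\right) \frac{1}{42002} + \frac{5178}{19} = - \frac{19152}{21001} + \frac{5178}{19} = \frac{108379290}{399019}$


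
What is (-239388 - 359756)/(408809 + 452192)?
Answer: -599144/861001 ≈ -0.69587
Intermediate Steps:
(-239388 - 359756)/(408809 + 452192) = -599144/861001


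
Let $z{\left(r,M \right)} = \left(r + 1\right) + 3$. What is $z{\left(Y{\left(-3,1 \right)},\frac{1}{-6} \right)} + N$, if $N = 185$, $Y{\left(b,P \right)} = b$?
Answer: $186$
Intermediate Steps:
$z{\left(r,M \right)} = 4 + r$ ($z{\left(r,M \right)} = \left(1 + r\right) + 3 = 4 + r$)
$z{\left(Y{\left(-3,1 \right)},\frac{1}{-6} \right)} + N = \left(4 - 3\right) + 185 = 1 + 185 = 186$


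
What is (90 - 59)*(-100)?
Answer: -3100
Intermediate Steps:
(90 - 59)*(-100) = 31*(-100) = -3100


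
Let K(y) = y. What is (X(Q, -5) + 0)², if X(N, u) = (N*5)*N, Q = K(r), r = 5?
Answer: 15625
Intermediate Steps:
Q = 5
X(N, u) = 5*N² (X(N, u) = (5*N)*N = 5*N²)
(X(Q, -5) + 0)² = (5*5² + 0)² = (5*25 + 0)² = (125 + 0)² = 125² = 15625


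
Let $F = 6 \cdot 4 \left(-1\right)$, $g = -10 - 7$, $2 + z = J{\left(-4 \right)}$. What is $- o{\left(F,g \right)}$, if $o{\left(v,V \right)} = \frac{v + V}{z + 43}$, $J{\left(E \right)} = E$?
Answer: $\frac{41}{37} \approx 1.1081$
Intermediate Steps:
$z = -6$ ($z = -2 - 4 = -6$)
$g = -17$ ($g = -10 - 7 = -17$)
$F = -24$ ($F = 24 \left(-1\right) = -24$)
$o{\left(v,V \right)} = \frac{V}{37} + \frac{v}{37}$ ($o{\left(v,V \right)} = \frac{v + V}{-6 + 43} = \frac{V + v}{37} = \left(V + v\right) \frac{1}{37} = \frac{V}{37} + \frac{v}{37}$)
$- o{\left(F,g \right)} = - (\frac{1}{37} \left(-17\right) + \frac{1}{37} \left(-24\right)) = - (- \frac{17}{37} - \frac{24}{37}) = \left(-1\right) \left(- \frac{41}{37}\right) = \frac{41}{37}$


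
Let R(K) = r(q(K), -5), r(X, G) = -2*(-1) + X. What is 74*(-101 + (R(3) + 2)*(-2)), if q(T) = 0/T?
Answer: -8066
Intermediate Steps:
q(T) = 0
r(X, G) = 2 + X
R(K) = 2 (R(K) = 2 + 0 = 2)
74*(-101 + (R(3) + 2)*(-2)) = 74*(-101 + (2 + 2)*(-2)) = 74*(-101 + 4*(-2)) = 74*(-101 - 8) = 74*(-109) = -8066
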